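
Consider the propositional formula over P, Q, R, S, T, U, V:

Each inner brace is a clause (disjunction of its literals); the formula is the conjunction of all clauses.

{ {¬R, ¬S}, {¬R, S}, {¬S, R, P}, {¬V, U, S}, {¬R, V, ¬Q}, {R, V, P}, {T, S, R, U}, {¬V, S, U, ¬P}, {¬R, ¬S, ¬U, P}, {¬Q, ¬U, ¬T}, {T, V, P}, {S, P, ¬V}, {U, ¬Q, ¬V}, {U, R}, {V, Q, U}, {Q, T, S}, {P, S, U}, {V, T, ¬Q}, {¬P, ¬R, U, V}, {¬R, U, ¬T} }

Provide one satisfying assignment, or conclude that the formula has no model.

P ↦ True; Q ↦ False; R ↦ False; S ↦ True; T ↦ False; U ↦ True; V ↦ True

Try R = False.
Unit clause (U) forces U = True.
Try S = True.
Unit clause (P) forces P = True.
Try Q = False.
No clause remains; T, V are free.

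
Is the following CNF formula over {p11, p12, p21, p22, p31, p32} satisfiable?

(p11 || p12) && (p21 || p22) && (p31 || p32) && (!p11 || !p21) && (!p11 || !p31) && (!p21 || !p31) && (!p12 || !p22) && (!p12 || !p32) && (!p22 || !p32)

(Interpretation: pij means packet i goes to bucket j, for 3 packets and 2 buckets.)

No

Case p11 = true:
From the singleton clause (!p21), p21 = false.
From the singleton clause (p22), p22 = true.
From the singleton clause (!p31), p31 = false.
From the singleton clause (p32), p32 = true.
That conflicts with the unit clause (!p32).
So p11 must be the other value — set p11 = false.
From the singleton clause (p12), p12 = true.
From the singleton clause (!p22), p22 = false.
From the singleton clause (p21), p21 = true.
From the singleton clause (!p31), p31 = false.
From the singleton clause (p32), p32 = true.
That conflicts with the unit clause (!p32).
Either choice for p11 ends in contradiction.
No assignment satisfies every clause.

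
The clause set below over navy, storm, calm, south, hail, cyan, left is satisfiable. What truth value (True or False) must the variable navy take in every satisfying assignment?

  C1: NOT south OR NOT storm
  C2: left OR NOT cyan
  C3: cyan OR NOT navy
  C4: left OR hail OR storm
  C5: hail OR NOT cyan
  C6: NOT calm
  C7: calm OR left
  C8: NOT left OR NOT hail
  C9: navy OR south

False

Suppose navy = true.
From the singleton clause (cyan), cyan = true.
From the singleton clause (left), left = true.
From the singleton clause (hail), hail = true.
But (NOT hail) is also a unit clause — contradiction.
So every satisfying assignment has navy = False.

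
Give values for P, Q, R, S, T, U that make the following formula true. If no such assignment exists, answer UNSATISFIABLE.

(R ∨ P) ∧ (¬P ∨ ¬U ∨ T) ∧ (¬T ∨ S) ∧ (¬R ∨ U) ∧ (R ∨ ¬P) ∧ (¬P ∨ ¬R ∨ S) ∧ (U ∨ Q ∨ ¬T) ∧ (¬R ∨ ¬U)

Case R = True:
From the singleton clause (U), U = True.
That conflicts with the unit clause (¬U).
So R must be the other value — set R = False.
From the singleton clause (P), P = True.
That conflicts with the unit clause (¬P).
Both values of R lead to a conflict.

UNSATISFIABLE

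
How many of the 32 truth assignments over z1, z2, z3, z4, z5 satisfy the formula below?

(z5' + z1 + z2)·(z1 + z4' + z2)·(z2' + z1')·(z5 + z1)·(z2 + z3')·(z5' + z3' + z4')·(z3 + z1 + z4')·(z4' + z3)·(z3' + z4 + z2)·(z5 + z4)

3

There are 2^5 = 32 truth assignments over (z1, z2, z3, z4, z5).
Split on z3. With z3 = 1, the clauses containing z3 are satisfied and z3' drops from the rest; 1 of the 2^4 = 16 assignments to the other variables satisfy what remains.
With z3 = 0, by the same count on the reduced clause set, 2 assignments work.
(One model: z1=F, z2=T, z3=F, z4=F, z5=T.)
Total: 1 + 2 = 3.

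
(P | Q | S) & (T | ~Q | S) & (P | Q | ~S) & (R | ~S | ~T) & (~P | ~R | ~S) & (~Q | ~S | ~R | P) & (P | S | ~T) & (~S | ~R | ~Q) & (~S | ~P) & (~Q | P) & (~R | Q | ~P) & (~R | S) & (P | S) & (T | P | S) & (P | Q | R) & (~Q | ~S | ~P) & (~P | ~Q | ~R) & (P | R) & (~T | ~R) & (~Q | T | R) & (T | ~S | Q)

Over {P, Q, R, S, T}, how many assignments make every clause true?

There are 2^5 = 32 truth assignments over (P, Q, R, S, T).
Split on Q. With Q = 1, the clauses containing Q are satisfied and ~Q drops from the rest; 1 of the 2^4 = 16 assignments to the other variables satisfy what remains.
With Q = 0, by the same count on the reduced clause set, 2 assignments work.
(One model: P=T, Q=F, R=F, S=F, T=F.)
Total: 1 + 2 = 3.

3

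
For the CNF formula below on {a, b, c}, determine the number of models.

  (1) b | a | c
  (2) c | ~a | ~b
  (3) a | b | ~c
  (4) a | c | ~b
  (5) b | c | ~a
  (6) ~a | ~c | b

There are 2^3 = 8 truth assignments over (a, b, c).
Split on b. With b = 1, the clauses containing b are satisfied and ~b drops from the rest; 2 of the 2^2 = 4 assignments to the other variables satisfy what remains.
With b = 0, by the same count on the reduced clause set, 0 assignments work.
Total: 2 + 0 = 2.

2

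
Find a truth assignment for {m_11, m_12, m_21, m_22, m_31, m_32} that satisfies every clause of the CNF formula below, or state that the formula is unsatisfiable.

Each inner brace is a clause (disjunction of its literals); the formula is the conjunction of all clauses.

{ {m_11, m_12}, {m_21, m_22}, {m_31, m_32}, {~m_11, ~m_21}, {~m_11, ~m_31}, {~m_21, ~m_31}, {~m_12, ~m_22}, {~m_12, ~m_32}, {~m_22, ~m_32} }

Case m_11 = 1:
Unit clause (~m_21) forces m_21 = 0.
Unit clause (m_22) forces m_22 = 1.
Unit clause (~m_31) forces m_31 = 0.
Unit clause (m_32) forces m_32 = 1.
Now (~m_32) is unsatisfied and unit — conflict.
Undo m_11 and try m_11 = 0.
Unit clause (m_12) forces m_12 = 1.
Unit clause (~m_22) forces m_22 = 0.
Unit clause (m_21) forces m_21 = 1.
Unit clause (~m_31) forces m_31 = 0.
Unit clause (m_32) forces m_32 = 1.
Now (~m_32) is unsatisfied and unit — conflict.
Both values of m_11 lead to a conflict.

UNSATISFIABLE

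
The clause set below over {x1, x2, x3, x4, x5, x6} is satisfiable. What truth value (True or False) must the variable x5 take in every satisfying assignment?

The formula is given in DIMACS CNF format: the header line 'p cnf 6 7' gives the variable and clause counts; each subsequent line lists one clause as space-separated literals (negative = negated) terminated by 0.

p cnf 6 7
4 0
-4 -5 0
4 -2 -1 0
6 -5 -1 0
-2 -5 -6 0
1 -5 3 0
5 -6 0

False

Suppose x5 = True.
The clause (x4) is unit, so x4 = True.
That conflicts with the unit clause (¬x4).
So every satisfying assignment has x5 = False.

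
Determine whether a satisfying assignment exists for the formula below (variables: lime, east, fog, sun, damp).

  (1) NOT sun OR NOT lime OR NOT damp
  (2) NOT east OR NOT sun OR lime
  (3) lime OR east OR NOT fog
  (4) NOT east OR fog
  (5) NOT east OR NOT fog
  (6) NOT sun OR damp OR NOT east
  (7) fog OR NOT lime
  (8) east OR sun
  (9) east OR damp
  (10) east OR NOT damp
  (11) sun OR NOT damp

Suppose east = false.
Unit clause (sun) forces sun = true.
Unit clause (damp) forces damp = true.
Now (NOT damp) is unsatisfied and unit — conflict.
So east must be the other value — set east = true.
Unit clause (fog) forces fog = true.
Now (NOT fog) is unsatisfied and unit — conflict.
Neither east = true nor east = false works.
No assignment satisfies every clause.

No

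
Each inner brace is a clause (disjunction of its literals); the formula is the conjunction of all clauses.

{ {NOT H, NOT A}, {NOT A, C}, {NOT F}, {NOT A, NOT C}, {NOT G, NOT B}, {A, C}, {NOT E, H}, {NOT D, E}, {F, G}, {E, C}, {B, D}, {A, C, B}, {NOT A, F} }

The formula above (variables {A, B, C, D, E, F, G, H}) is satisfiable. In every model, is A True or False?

Suppose A = true.
From the singleton clause (NOT H), H = false.
From the singleton clause (C), C = true.
That conflicts with the unit clause (NOT C).
So every satisfying assignment has A = False.

False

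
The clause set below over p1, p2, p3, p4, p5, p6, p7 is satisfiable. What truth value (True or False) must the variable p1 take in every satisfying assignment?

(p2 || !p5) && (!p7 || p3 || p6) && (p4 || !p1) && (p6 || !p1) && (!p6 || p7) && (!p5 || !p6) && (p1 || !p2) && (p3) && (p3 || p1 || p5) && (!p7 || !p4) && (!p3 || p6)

False

Suppose p1 = true.
The clause (p4) is unit, so p4 = true.
The clause (p6) is unit, so p6 = true.
The clause (p7) is unit, so p7 = true.
Now (!p7) is unsatisfied and unit — conflict.
So every satisfying assignment has p1 = False.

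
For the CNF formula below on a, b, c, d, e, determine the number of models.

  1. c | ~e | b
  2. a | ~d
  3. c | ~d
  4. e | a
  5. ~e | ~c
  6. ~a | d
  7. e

There are 2^5 = 32 truth assignments over (a, b, c, d, e).
Split on a. With a = 1, the clauses containing a are satisfied and ~a drops from the rest; 0 of the 2^4 = 16 assignments to the other variables satisfy what remains.
With a = 0, by the same count on the reduced clause set, 1 assignment works.
Total: 0 + 1 = 1.

1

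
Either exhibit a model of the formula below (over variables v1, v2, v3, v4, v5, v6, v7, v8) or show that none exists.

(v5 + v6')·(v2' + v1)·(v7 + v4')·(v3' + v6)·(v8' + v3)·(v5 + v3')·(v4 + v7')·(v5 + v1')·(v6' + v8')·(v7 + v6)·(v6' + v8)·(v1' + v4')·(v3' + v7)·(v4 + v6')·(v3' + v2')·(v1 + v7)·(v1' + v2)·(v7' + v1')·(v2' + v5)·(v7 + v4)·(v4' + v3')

v1 ↦ 0,  v2 ↦ 0,  v3 ↦ 0,  v4 ↦ 1,  v5 ↦ 0,  v6 ↦ 0,  v7 ↦ 1,  v8 ↦ 0

Suppose v5 = 0.
(v6') alone gives v6 = 0.
(v3') alone gives v3 = 0.
(v8') alone gives v8 = 0.
(v1') alone gives v1 = 0.
(v2') alone gives v2 = 0.
(v7) alone gives v7 = 1.
(v4) alone gives v4 = 1.
Every clause now holds.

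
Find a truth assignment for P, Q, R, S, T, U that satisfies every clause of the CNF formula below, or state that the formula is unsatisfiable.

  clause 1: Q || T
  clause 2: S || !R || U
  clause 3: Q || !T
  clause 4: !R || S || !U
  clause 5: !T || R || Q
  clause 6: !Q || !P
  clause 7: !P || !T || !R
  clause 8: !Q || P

UNSATISFIABLE

Case Q = true:
From the singleton clause (!P), P = false.
Now (P) is unsatisfied and unit — conflict.
Backtrack on Q: now try Q = false.
From the singleton clause (T), T = true.
Now (!T) is unsatisfied and unit — conflict.
Neither Q = true nor Q = false works.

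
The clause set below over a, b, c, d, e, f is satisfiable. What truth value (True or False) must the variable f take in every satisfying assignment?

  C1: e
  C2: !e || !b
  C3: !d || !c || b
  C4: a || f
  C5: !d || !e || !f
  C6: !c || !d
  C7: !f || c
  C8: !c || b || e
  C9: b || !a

True

Suppose f = false.
From the singleton clause (e), e = true.
From the singleton clause (!b), b = false.
From the singleton clause (a), a = true.
But (!a) is also a unit clause — contradiction.
So every satisfying assignment has f = True.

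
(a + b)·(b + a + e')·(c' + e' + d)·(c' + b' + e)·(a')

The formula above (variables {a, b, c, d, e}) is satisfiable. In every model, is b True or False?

True

Suppose b = 0.
(a) alone gives a = 1.
That conflicts with the unit clause (a').
So every satisfying assignment has b = True.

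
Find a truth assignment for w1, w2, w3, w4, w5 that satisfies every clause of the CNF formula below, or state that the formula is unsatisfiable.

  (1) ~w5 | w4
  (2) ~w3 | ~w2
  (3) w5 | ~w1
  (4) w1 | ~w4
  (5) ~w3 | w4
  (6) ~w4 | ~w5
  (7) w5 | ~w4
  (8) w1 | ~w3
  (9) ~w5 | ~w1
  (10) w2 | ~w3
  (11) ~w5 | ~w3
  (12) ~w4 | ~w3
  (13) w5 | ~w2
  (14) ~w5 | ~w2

w1=0,  w2=0,  w3=0,  w4=0,  w5=0

Try w5 = 0.
From the singleton clause (~w1), w1 = 0.
From the singleton clause (~w4), w4 = 0.
From the singleton clause (~w3), w3 = 0.
From the singleton clause (~w2), w2 = 0.
This assignment satisfies each clause.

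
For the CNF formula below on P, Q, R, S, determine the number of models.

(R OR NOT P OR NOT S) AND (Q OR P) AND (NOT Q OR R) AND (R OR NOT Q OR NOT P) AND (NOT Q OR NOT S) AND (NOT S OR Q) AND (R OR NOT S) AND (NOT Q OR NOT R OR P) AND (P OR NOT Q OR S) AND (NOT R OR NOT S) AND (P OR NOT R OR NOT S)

3

There are 2^4 = 16 truth assignments over (P, Q, R, S).
Check each against the 11 clauses (columns in the order P, Q, R, S):
  F F F F  ✗ fails (Q OR P)
  F F F T  ✗ fails (Q OR P)
  F F T F  ✗ fails (Q OR P)
  F F T T  ✗ fails (Q OR P)
  F T F F  ✗ fails (NOT Q OR R)
  F T F T  ✗ fails (NOT Q OR R)
  F T T F  ✗ fails (NOT Q OR NOT R OR P)
  F T T T  ✗ fails (NOT Q OR NOT S)
  T F F F  ✓ satisfies all
  T F F T  ✗ fails (R OR NOT P OR NOT S)
  T F T F  ✓ satisfies all
  T F T T  ✗ fails (NOT S OR Q)
  T T F F  ✗ fails (NOT Q OR R)
  T T F T  ✗ fails (R OR NOT P OR NOT S)
  T T T F  ✓ satisfies all
  T T T T  ✗ fails (NOT Q OR NOT S)
3 of the 16 rows are models.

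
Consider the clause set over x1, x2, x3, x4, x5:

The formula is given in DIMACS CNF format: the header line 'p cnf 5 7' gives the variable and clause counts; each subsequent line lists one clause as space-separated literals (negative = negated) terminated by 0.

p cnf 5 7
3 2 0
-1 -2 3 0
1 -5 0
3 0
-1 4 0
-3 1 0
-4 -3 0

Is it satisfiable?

No, unsatisfiable

From the singleton clause (x3), x3 = True.
From the singleton clause (x1), x1 = True.
From the singleton clause (x4), x4 = True.
That conflicts with the unit clause (¬x4).
No assignment satisfies every clause.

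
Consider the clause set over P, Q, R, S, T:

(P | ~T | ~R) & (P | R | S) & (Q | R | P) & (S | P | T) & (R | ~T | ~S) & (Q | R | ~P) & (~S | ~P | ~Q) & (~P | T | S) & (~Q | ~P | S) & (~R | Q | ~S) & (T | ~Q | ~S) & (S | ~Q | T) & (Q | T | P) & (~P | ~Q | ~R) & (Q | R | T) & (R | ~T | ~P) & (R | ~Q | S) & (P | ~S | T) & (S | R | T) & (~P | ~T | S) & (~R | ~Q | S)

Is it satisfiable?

No, unsatisfiable

Case P = 1:
Case Q = 1:
Unit clause (~S) forces S = 0.
That conflicts with the unit clause (S).
Undo Q and try Q = 0.
Unit clause (R) forces R = 1.
Unit clause (~S) forces S = 0.
Unit clause (T) forces T = 1.
That conflicts with the unit clause (~T).
Both values of Q lead to a conflict.
Undo P and try P = 0.
Case T = 0:
Unit clause (S) forces S = 1.
That conflicts with the unit clause (~S).
Undo T and try T = 1.
Unit clause (~R) forces R = 0.
Unit clause (S) forces S = 1.
That conflicts with the unit clause (~S).
Both values of T lead to a conflict.
Both values of P lead to a conflict.
No assignment satisfies every clause.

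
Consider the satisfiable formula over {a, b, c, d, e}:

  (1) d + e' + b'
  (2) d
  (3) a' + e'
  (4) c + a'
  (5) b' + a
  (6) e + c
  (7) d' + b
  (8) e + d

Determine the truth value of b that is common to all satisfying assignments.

Suppose b = 0.
(d) alone gives d = 1.
That conflicts with the unit clause (d').
So every satisfying assignment has b = True.

True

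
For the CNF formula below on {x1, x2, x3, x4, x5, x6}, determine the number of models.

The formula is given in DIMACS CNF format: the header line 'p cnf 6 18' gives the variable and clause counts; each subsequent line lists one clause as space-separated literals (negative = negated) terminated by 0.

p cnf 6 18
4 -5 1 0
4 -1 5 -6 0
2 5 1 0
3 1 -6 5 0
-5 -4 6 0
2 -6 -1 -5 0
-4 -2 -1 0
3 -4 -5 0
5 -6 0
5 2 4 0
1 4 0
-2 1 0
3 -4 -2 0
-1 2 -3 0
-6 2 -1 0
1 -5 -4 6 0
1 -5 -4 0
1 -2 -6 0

8

There are 2^6 = 64 truth assignments over (x1, x2, x3, x4, x5, x6).
Split on x2. With x2 = True, the clauses containing x2 are satisfied and ¬x2 drops from the rest; 6 of the 2^5 = 32 assignments to the other variables satisfy what remains.
With x2 = False, by the same count on the reduced clause set, 2 assignments work.
(One model: x1=T, x2=F, x3=F, x4=F, x5=T, x6=F.)
Total: 6 + 2 = 8.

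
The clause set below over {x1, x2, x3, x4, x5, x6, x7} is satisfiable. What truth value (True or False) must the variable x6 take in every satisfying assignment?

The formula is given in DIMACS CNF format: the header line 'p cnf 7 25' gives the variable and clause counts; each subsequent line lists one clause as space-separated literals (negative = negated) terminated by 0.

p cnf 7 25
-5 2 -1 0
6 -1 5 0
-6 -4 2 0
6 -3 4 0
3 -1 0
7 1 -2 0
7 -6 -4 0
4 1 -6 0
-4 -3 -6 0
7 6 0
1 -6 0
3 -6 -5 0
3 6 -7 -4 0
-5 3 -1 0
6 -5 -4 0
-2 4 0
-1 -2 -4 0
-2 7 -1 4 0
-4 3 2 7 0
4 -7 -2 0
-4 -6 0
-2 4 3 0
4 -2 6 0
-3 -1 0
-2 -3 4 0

Suppose x6 = True.
(x1) alone gives x1 = True.
(x3) alone gives x3 = True.
Now (¬x3) is unsatisfied and unit — conflict.
So every satisfying assignment has x6 = False.

False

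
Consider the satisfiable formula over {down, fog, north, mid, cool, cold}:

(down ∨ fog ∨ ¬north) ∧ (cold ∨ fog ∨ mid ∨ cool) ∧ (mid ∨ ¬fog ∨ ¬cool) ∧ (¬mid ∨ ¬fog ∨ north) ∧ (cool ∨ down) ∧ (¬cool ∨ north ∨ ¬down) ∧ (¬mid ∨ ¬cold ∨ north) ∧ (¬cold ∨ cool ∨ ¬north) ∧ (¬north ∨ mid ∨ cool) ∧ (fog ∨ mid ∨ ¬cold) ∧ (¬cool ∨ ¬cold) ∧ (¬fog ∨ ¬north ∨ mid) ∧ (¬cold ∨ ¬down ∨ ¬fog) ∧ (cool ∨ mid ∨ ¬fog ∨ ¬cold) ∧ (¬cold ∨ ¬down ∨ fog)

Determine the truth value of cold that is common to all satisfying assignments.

False

Suppose cold = True.
From the singleton clause (¬cool), cool = False.
From the singleton clause (down), down = True.
From the singleton clause (¬north), north = False.
From the singleton clause (¬mid), mid = False.
From the singleton clause (fog), fog = True.
That conflicts with the unit clause (¬fog).
So every satisfying assignment has cold = False.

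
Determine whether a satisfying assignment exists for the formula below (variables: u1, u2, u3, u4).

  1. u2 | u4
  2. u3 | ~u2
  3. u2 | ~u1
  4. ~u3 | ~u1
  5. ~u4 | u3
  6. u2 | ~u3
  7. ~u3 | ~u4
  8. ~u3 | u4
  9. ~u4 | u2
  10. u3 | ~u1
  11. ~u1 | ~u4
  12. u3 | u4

Suppose u2 = 1.
The clause (u3) is unit, so u3 = 1.
The clause (~u1) is unit, so u1 = 0.
The clause (~u4) is unit, so u4 = 0.
That conflicts with the unit clause (u4).
That branch fails; take u2 = 0 instead.
The clause (u4) is unit, so u4 = 1.
That conflicts with the unit clause (~u4).
Neither u2 = 1 nor u2 = 0 works.
No assignment satisfies every clause.

Unsatisfiable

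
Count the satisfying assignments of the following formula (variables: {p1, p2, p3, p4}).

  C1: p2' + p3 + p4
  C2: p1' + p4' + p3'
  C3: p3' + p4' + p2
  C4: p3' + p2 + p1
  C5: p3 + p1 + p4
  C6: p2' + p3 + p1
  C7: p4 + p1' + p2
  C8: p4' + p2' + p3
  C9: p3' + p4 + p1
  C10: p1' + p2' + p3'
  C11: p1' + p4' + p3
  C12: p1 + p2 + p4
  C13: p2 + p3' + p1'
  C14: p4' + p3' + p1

1

There are 2^4 = 16 truth assignments over (p1, p2, p3, p4).
Check each against the 14 clauses (columns in the order p1, p2, p3, p4):
  F F F F  ✗ fails (p3 + p1 + p4)
  F F F T  ✓ satisfies all
  F F T F  ✗ fails (p3' + p2 + p1)
  F F T T  ✗ fails (p3' + p4' + p2)
  F T F F  ✗ fails (p2' + p3 + p4)
  F T F T  ✗ fails (p2' + p3 + p1)
  F T T F  ✗ fails (p3' + p4 + p1)
  F T T T  ✗ fails (p4' + p3' + p1)
  T F F F  ✗ fails (p4 + p1' + p2)
  T F F T  ✗ fails (p1' + p4' + p3)
  T F T F  ✗ fails (p4 + p1' + p2)
  T F T T  ✗ fails (p1' + p4' + p3')
  T T F F  ✗ fails (p2' + p3 + p4)
  T T F T  ✗ fails (p4' + p2' + p3)
  T T T F  ✗ fails (p1' + p2' + p3')
  T T T T  ✗ fails (p1' + p4' + p3')
1 of the 16 rows is a model.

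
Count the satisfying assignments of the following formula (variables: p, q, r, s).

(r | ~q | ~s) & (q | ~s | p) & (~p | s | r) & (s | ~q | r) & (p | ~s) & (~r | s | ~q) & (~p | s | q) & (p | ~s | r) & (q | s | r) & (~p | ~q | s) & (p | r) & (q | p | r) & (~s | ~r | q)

3

There are 2^4 = 16 truth assignments over (p, q, r, s).
Split on r. With r = 1, the clauses containing r are satisfied and ~r drops from the rest; 2 of the 2^3 = 8 assignments to the other variables satisfy what remains.
With r = 0, by the same count on the reduced clause set, 1 assignment works.
(One model: p=F, q=F, r=T, s=F.)
Total: 2 + 1 = 3.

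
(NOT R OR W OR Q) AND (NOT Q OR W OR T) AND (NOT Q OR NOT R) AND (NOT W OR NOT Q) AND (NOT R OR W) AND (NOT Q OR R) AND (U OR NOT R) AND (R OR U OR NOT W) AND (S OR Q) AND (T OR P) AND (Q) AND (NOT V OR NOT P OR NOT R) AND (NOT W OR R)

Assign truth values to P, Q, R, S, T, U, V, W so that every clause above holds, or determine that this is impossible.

The clause (Q) is unit, so Q = true.
The clause (NOT R) is unit, so R = false.
But (R) is also a unit clause — contradiction.

UNSATISFIABLE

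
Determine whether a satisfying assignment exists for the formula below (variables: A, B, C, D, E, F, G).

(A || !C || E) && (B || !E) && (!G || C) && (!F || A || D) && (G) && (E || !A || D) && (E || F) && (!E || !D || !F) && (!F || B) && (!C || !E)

(G) alone gives G = true.
(C) alone gives C = true.
(!E) alone gives E = false.
(A) alone gives A = true.
(D) alone gives D = true.
(F) alone gives F = true.
(B) alone gives B = true.
Every clause now holds.
A satisfying assignment: A=true; B=true; C=true; D=true; E=false; F=true; G=true.

Yes, satisfiable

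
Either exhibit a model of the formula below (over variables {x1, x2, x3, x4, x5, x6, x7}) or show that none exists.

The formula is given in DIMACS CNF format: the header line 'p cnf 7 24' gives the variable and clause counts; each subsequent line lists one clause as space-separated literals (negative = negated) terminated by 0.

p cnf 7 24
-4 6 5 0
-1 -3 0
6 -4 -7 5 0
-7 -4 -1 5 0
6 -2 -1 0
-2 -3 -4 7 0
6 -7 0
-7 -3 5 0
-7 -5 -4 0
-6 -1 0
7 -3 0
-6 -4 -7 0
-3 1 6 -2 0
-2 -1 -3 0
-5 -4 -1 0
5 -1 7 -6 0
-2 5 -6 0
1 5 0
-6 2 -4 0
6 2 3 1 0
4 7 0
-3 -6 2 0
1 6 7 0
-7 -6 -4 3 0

x1=False, x2=False, x3=False, x4=False, x5=True, x6=True, x7=True

Branch on x1: set x1 = False.
The clause (x5) is unit, so x5 = True.
Branch on x6: set x6 = True.
Branch on x7: set x7 = True.
The clause (¬x4) is unit, so x4 = False.
Branch on x3: set x3 = False.
All clauses hold; x2 can take either value.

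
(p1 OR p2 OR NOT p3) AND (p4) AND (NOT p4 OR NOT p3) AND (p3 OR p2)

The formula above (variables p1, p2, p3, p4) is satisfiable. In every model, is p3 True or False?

Suppose p3 = true.
The clause (p4) is unit, so p4 = true.
That conflicts with the unit clause (NOT p4).
So every satisfying assignment has p3 = False.

False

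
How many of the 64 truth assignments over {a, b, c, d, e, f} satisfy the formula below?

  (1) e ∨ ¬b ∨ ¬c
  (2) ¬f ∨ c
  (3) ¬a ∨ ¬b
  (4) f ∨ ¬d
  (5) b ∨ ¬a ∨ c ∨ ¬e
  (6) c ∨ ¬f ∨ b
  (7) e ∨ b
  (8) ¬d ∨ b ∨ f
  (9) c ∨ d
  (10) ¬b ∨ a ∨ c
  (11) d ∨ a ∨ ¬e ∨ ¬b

There are 2^6 = 64 truth assignments over (a, b, c, d, e, f).
Split on b. With b = True, the clauses containing b are satisfied and ¬b drops from the rest; 1 of the 2^5 = 32 assignments to the other variables satisfy what remains.
With b = False, by the same count on the reduced clause set, 6 assignments work.
(One model: a=F, b=F, c=T, d=F, e=T, f=F.)
Total: 1 + 6 = 7.

7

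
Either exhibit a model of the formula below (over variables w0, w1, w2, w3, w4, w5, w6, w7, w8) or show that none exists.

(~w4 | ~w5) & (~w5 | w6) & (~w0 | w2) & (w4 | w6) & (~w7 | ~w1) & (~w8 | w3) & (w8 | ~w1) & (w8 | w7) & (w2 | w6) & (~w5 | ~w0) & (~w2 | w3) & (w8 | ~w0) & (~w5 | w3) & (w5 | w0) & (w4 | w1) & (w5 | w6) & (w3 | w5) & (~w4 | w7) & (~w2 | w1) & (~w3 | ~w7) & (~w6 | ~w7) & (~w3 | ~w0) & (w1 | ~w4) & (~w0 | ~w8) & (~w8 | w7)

UNSATISFIABLE

Branch on w4: set w4 = 0.
From the singleton clause (w6), w6 = 1.
From the singleton clause (w1), w1 = 1.
From the singleton clause (~w7), w7 = 0.
From the singleton clause (w8), w8 = 1.
That conflicts with the unit clause (~w8).
So w4 must be the other value — set w4 = 1.
From the singleton clause (~w5), w5 = 0.
From the singleton clause (w0), w0 = 1.
From the singleton clause (w2), w2 = 1.
From the singleton clause (w3), w3 = 1.
That conflicts with the unit clause (~w3).
Either choice for w4 ends in contradiction.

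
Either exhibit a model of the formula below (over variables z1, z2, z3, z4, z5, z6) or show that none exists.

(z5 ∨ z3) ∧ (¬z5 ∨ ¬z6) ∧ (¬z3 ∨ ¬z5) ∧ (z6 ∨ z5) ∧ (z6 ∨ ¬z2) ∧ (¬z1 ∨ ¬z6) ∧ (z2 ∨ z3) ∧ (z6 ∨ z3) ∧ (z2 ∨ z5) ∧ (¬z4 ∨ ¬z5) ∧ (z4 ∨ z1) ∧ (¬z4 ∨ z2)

Case z5 = False:
The clause (z3) is unit, so z3 = True.
The clause (z6) is unit, so z6 = True.
The clause (¬z1) is unit, so z1 = False.
The clause (z2) is unit, so z2 = True.
The clause (z4) is unit, so z4 = True.
This assignment satisfies each clause.

z1 ↦ False,  z2 ↦ True,  z3 ↦ True,  z4 ↦ True,  z5 ↦ False,  z6 ↦ True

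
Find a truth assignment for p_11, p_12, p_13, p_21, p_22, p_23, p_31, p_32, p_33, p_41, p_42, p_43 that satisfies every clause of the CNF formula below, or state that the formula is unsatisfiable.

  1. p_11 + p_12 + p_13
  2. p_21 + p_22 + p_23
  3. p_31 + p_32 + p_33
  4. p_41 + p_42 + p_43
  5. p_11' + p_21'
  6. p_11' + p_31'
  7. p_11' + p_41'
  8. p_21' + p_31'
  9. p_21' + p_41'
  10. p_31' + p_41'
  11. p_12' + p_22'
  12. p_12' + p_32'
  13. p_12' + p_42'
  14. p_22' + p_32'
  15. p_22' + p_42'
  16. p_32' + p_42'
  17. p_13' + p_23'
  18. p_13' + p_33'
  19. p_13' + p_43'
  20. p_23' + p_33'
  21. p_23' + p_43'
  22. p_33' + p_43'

Suppose p_11 = 0.
Suppose p_12 = 1.
The clause (p_22') is unit, so p_22 = 0.
The clause (p_32') is unit, so p_32 = 0.
The clause (p_42') is unit, so p_42 = 0.
Suppose p_21 = 1.
The clause (p_31') is unit, so p_31 = 0.
The clause (p_33) is unit, so p_33 = 1.
The clause (p_41') is unit, so p_41 = 0.
The clause (p_43) is unit, so p_43 = 1.
Now (p_43') is unsatisfied and unit — conflict.
That branch fails; take p_21 = 0 instead.
The clause (p_23) is unit, so p_23 = 1.
The clause (p_13') is unit, so p_13 = 0.
The clause (p_33') is unit, so p_33 = 0.
The clause (p_31) is unit, so p_31 = 1.
The clause (p_41') is unit, so p_41 = 0.
The clause (p_43) is unit, so p_43 = 1.
Now (p_43') is unsatisfied and unit — conflict.
Either choice for p_21 ends in contradiction.
That branch fails; take p_12 = 0 instead.
The clause (p_13) is unit, so p_13 = 1.
The clause (p_23') is unit, so p_23 = 0.
The clause (p_33') is unit, so p_33 = 0.
The clause (p_43') is unit, so p_43 = 0.
Suppose p_21 = 1.
The clause (p_31') is unit, so p_31 = 0.
The clause (p_32) is unit, so p_32 = 1.
The clause (p_41') is unit, so p_41 = 0.
The clause (p_42) is unit, so p_42 = 1.
Now (p_42') is unsatisfied and unit — conflict.
That branch fails; take p_21 = 0 instead.
The clause (p_22) is unit, so p_22 = 1.
The clause (p_32') is unit, so p_32 = 0.
The clause (p_31) is unit, so p_31 = 1.
The clause (p_41') is unit, so p_41 = 0.
The clause (p_42) is unit, so p_42 = 1.
Now (p_42') is unsatisfied and unit — conflict.
Either choice for p_21 ends in contradiction.
Either choice for p_12 ends in contradiction.
That branch fails; take p_11 = 1 instead.
The clause (p_21') is unit, so p_21 = 0.
The clause (p_31') is unit, so p_31 = 0.
The clause (p_41') is unit, so p_41 = 0.
Suppose p_22 = 1.
The clause (p_12') is unit, so p_12 = 0.
The clause (p_32') is unit, so p_32 = 0.
The clause (p_33) is unit, so p_33 = 1.
The clause (p_42') is unit, so p_42 = 0.
The clause (p_43) is unit, so p_43 = 1.
Now (p_43') is unsatisfied and unit — conflict.
That branch fails; take p_22 = 0 instead.
The clause (p_23) is unit, so p_23 = 1.
The clause (p_13') is unit, so p_13 = 0.
The clause (p_33') is unit, so p_33 = 0.
The clause (p_32) is unit, so p_32 = 1.
The clause (p_12') is unit, so p_12 = 0.
The clause (p_42') is unit, so p_42 = 0.
The clause (p_43) is unit, so p_43 = 1.
Now (p_43') is unsatisfied and unit — conflict.
Either choice for p_22 ends in contradiction.
Either choice for p_11 ends in contradiction.

UNSATISFIABLE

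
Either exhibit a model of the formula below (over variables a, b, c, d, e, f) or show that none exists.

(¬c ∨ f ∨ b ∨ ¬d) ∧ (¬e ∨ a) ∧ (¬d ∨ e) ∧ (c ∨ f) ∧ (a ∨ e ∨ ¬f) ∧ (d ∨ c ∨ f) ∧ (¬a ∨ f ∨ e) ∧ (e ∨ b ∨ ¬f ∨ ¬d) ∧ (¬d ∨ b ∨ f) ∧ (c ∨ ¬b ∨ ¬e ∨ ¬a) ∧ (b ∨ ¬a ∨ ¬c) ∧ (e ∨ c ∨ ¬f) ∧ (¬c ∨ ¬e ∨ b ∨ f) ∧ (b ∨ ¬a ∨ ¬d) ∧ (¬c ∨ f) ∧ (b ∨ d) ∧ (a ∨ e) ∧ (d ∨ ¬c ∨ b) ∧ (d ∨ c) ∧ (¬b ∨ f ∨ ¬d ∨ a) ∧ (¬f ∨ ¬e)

a ↦ True,  b ↦ True,  c ↦ True,  d ↦ False,  e ↦ False,  f ↦ True

Case e = False:
Unit clause (¬d) forces d = False.
Unit clause (b) forces b = True.
Unit clause (a) forces a = True.
Unit clause (f) forces f = True.
Unit clause (c) forces c = True.
Every clause now holds.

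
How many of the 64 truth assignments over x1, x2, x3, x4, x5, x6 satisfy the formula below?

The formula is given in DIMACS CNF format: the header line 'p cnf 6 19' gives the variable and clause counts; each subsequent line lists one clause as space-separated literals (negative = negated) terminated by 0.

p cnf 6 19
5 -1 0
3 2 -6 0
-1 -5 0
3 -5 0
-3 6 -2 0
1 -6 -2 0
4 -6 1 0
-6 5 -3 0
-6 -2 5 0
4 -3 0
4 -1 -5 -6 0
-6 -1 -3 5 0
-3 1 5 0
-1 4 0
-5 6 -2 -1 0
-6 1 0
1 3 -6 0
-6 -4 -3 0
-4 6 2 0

3

There are 2^6 = 64 truth assignments over (x1, x2, x3, x4, x5, x6).
Split on x4. With x4 = True, the clauses containing x4 are satisfied and ¬x4 drops from the rest; 1 of the 2^5 = 32 assignments to the other variables satisfy what remains.
With x4 = False, by the same count on the reduced clause set, 2 assignments work.
(One model: x1=F, x2=F, x3=F, x4=F, x5=F, x6=F.)
Total: 1 + 2 = 3.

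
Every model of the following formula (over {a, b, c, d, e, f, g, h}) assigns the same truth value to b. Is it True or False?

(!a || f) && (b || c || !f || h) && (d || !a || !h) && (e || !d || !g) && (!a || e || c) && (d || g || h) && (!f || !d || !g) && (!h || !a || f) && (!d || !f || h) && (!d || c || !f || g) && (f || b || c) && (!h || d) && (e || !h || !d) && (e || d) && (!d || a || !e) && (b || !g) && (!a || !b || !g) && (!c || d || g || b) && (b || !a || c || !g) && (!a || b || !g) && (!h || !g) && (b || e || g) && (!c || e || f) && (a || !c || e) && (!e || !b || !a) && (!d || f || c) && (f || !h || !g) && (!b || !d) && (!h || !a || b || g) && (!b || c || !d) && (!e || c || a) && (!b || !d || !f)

Suppose b = false.
Unit clause (!g) forces g = false.
Unit clause (e) forces e = true.
Case a = false:
Unit clause (!d) forces d = false.
Unit clause (h) forces h = true.
But (!h) is also a unit clause — contradiction.
Backtrack on a: now try a = true.
Unit clause (f) forces f = true.
Unit clause (!h) forces h = false.
Unit clause (c) forces c = true.
Unit clause (d) forces d = true.
But (!d) is also a unit clause — contradiction.
Neither a = true nor a = false works.
So every satisfying assignment has b = True.

True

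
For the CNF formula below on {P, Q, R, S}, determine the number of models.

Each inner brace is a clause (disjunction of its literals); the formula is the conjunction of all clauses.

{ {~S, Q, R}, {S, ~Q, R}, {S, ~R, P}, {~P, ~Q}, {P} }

3

There are 2^4 = 16 truth assignments over (P, Q, R, S).
Check each against the 5 clauses (columns in the order P, Q, R, S):
  F F F F  ✗ fails (P)
  F F F T  ✗ fails (~S | Q | R)
  F F T F  ✗ fails (S | ~R | P)
  F F T T  ✗ fails (P)
  F T F F  ✗ fails (S | ~Q | R)
  F T F T  ✗ fails (P)
  F T T F  ✗ fails (S | ~R | P)
  F T T T  ✗ fails (P)
  T F F F  ✓ satisfies all
  T F F T  ✗ fails (~S | Q | R)
  T F T F  ✓ satisfies all
  T F T T  ✓ satisfies all
  T T F F  ✗ fails (S | ~Q | R)
  T T F T  ✗ fails (~P | ~Q)
  T T T F  ✗ fails (~P | ~Q)
  T T T T  ✗ fails (~P | ~Q)
3 of the 16 rows are models.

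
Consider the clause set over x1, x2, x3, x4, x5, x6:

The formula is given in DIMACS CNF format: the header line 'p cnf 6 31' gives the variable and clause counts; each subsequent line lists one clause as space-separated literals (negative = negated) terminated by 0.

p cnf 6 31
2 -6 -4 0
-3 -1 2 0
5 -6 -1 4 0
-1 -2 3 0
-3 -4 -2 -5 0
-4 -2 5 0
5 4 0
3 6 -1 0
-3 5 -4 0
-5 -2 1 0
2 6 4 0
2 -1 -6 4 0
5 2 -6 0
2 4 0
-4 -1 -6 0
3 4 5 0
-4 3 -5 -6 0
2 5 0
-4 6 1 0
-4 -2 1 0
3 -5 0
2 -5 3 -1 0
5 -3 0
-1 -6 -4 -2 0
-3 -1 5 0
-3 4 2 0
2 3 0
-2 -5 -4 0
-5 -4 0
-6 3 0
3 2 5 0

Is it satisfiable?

Satisfiable

Case x5 = True:
From the singleton clause (x3), x3 = True.
From the singleton clause (¬x4), x4 = False.
From the singleton clause (x2), x2 = True.
From the singleton clause (x1), x1 = True.
All clauses hold; x6 can take either value.
A satisfying assignment: x1: True,  x2: True,  x3: True,  x4: False,  x5: True,  x6: False.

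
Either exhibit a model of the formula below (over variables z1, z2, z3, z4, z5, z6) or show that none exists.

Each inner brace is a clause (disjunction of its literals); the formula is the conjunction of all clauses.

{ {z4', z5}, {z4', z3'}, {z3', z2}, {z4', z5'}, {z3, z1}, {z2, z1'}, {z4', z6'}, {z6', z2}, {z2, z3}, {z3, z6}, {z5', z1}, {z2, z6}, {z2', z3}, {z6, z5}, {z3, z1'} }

z1: 1; z2: 1; z3: 1; z4: 0; z5: 1; z6: 1

Suppose z4 = 0.
Suppose z3 = 1.
Unit clause (z2) forces z2 = 1.
Suppose z5 = 1.
Unit clause (z1) forces z1 = 1.
Every clause is now satisfied; z6 is unconstrained.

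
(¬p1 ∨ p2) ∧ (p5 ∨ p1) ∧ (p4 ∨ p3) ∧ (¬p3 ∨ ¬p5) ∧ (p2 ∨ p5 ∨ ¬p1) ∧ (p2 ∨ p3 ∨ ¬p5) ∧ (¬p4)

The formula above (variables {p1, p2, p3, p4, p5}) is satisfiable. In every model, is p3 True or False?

True

Suppose p3 = False.
Unit clause (p4) forces p4 = True.
Now (¬p4) is unsatisfied and unit — conflict.
So every satisfying assignment has p3 = True.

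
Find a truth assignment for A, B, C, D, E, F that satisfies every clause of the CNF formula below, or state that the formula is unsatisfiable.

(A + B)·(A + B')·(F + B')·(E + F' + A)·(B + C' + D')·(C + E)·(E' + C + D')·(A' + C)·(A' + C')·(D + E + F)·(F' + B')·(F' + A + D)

Try A = 1.
From the singleton clause (C), C = 1.
But (C') is also a unit clause — contradiction.
So A must be the other value — set A = 0.
From the singleton clause (B), B = 1.
But (B') is also a unit clause — contradiction.
Both values of A lead to a conflict.

UNSATISFIABLE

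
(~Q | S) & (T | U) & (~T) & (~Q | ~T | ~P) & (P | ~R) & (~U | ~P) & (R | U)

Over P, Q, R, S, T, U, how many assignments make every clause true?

There are 2^6 = 64 truth assignments over (P, Q, R, S, T, U).
Split on R. With R = 1, the clauses containing R are satisfied and ~R drops from the rest; 0 of the 2^5 = 32 assignments to the other variables satisfy what remains.
With R = 0, by the same count on the reduced clause set, 3 assignments work.
Total: 0 + 3 = 3.

3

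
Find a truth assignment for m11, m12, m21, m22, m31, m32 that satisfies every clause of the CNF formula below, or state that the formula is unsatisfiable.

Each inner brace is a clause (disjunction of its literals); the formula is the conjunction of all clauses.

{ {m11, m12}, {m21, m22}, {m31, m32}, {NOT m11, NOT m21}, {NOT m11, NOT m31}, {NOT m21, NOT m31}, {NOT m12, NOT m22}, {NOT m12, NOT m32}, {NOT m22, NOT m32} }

UNSATISFIABLE

Try m11 = true.
Unit clause (NOT m21) forces m21 = false.
Unit clause (m22) forces m22 = true.
Unit clause (NOT m31) forces m31 = false.
Unit clause (m32) forces m32 = true.
Now (NOT m32) is unsatisfied and unit — conflict.
Undo m11 and try m11 = false.
Unit clause (m12) forces m12 = true.
Unit clause (NOT m22) forces m22 = false.
Unit clause (m21) forces m21 = true.
Unit clause (NOT m31) forces m31 = false.
Unit clause (m32) forces m32 = true.
Now (NOT m32) is unsatisfied and unit — conflict.
Neither m11 = true nor m11 = false works.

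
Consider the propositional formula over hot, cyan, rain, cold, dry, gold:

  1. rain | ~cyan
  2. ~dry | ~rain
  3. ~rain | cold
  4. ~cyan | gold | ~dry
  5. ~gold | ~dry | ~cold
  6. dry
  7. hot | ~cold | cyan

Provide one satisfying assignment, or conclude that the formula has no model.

(dry) alone gives dry = 1.
(~rain) alone gives rain = 0.
(~cyan) alone gives cyan = 0.
Suppose gold = 1.
(~cold) alone gives cold = 0.
No clause remains; hot is free.

hot: 0; cyan: 0; rain: 0; cold: 0; dry: 1; gold: 1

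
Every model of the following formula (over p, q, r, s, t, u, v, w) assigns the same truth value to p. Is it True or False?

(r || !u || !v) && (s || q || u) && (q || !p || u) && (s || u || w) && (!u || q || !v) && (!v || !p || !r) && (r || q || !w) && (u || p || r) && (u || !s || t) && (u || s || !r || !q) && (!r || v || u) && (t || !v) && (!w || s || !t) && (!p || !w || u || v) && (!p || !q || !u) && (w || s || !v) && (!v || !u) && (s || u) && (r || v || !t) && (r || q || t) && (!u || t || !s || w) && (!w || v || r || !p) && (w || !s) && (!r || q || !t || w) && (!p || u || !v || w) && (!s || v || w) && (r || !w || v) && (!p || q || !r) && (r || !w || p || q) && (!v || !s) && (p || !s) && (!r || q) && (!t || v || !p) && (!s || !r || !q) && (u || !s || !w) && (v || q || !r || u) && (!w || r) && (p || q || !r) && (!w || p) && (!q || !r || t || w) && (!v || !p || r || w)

Suppose p = true.
Try q = true.
(!u) alone gives u = false.
(s) alone gives s = true.
(t) alone gives t = true.
(w) alone gives w = true.
That conflicts with the unit clause (!w).
Backtrack on q: now try q = false.
(u) alone gives u = true.
(!v) alone gives v = false.
(!r) alone gives r = false.
(!w) alone gives w = false.
(!t) alone gives t = false.
That conflicts with the unit clause (t).
Neither q = true nor q = false works.
So every satisfying assignment has p = False.

False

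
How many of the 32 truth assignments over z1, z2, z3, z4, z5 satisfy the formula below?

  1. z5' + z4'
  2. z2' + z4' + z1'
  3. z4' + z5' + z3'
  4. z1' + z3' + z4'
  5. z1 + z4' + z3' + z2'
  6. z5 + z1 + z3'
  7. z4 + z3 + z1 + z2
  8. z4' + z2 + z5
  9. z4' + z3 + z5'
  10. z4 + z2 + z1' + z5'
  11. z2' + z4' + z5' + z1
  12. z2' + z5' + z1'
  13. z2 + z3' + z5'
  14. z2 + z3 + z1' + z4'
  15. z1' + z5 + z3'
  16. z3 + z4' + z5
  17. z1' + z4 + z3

3

There are 2^5 = 32 truth assignments over (z1, z2, z3, z4, z5).
Split on z2. With z2 = 1, the clauses containing z2 are satisfied and z2' drops from the rest; 3 of the 2^4 = 16 assignments to the other variables satisfy what remains.
With z2 = 0, by the same count on the reduced clause set, 0 assignments work.
Total: 3 + 0 = 3.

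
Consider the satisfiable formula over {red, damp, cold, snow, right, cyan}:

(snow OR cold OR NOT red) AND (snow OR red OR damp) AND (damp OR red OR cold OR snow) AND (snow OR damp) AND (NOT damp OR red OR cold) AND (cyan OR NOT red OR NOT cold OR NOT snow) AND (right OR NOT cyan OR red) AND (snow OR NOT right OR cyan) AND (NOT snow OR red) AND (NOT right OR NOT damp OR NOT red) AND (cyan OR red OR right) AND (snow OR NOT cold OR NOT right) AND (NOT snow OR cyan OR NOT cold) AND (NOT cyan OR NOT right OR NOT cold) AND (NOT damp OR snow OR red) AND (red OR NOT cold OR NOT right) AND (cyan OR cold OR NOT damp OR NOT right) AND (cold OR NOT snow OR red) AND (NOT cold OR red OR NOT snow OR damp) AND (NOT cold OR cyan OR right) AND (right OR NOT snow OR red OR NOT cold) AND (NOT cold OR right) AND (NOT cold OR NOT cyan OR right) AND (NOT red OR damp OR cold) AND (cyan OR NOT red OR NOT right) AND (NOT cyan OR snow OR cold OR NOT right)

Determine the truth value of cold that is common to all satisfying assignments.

Suppose cold = true.
The clause (right) is unit, so right = true.
The clause (snow) is unit, so snow = true.
The clause (red) is unit, so red = true.
The clause (cyan) is unit, so cyan = true.
That conflicts with the unit clause (NOT cyan).
So every satisfying assignment has cold = False.

False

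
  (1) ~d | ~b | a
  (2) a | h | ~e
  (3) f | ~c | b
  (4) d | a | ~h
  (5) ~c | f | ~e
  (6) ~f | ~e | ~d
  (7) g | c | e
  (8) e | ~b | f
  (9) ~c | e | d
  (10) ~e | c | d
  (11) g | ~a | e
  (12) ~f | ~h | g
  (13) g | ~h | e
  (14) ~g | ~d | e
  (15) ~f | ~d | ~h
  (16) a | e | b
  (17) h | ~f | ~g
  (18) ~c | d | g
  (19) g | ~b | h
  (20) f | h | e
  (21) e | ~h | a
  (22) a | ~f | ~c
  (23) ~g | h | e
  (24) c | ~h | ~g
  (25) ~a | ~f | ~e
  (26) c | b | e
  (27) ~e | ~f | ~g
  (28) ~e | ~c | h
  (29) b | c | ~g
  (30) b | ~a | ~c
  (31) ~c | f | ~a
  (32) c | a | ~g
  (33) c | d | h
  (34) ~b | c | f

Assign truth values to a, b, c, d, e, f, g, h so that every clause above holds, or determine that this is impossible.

a ↦ 1, b ↦ 0, c ↦ 0, d ↦ 1, e ↦ 1, f ↦ 0, g ↦ 0, h ↦ 0

Case d = 1:
Case b = 0:
Case f = 0:
The clause (~c) is unit, so c = 0.
The clause (e) is unit, so e = 1.
The clause (~g) is unit, so g = 0.
Case a = 1:
No clause remains; h is free.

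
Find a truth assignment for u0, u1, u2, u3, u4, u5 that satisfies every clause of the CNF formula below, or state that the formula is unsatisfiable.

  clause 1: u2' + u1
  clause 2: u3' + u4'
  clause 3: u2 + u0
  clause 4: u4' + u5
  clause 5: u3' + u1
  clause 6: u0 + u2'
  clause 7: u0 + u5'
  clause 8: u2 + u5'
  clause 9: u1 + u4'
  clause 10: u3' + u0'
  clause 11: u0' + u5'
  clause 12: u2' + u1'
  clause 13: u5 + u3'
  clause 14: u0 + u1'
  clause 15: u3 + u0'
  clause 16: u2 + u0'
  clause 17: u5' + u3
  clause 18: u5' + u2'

UNSATISFIABLE

Branch on u2: set u2 = 0.
From the singleton clause (u0), u0 = 1.
But (u0') is also a unit clause — contradiction.
Backtrack on u2: now try u2 = 1.
From the singleton clause (u1), u1 = 1.
But (u1') is also a unit clause — contradiction.
Either choice for u2 ends in contradiction.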